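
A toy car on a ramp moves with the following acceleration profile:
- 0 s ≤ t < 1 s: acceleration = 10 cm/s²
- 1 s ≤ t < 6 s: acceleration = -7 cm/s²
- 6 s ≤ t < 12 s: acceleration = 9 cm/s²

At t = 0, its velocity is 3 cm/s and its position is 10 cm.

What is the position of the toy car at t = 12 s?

25.5 cm

On each constant-a segment, Δv = aΔt and Δx = v₀Δt + ½aΔt²; chain segment to segment.
0–1 s: v starts 3 cm/s; Δx = 3·1 + ½·10·1² = 8 cm; v ends 13 cm/s.
1–6 s: v starts 13 cm/s; Δx = 13·5 + ½·-7·5² = -22.5 cm; v ends -22 cm/s.
6–12 s: v starts -22 cm/s; Δx = -22·6 + ½·9·6² = 30 cm; v ends 32 cm/s.
x(12) = 10 + Σ Δx = 25.5 cm.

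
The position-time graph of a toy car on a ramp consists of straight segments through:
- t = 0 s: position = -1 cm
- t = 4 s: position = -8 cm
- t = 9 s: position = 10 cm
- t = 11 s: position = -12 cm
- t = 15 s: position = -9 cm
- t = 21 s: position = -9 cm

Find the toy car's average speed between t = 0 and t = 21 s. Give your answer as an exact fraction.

50/21 cm/s

Average speed = (total path length)/(elapsed time); on a piecewise-linear x-t graph the path length is Σ|Δx|.
0–4 s: |Δx| = |-8 − -1| = 7 cm
4–9 s: |Δx| = |10 − -8| = 18 cm
9–11 s: |Δx| = |-12 − 10| = 22 cm
11–15 s: |Δx| = |-9 − -12| = 3 cm
15–21 s: |Δx| = |-9 − -9| = 0 cm
Total path = 50 cm; average speed = 50/21 = 50/21 cm/s.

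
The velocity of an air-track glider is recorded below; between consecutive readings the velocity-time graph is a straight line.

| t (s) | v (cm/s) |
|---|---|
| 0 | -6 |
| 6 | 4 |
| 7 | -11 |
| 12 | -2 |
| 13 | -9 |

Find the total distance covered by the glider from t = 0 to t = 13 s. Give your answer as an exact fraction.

Distance (not displacement) is the total path length: add the absolute areas under v-t.
0–6 s: v = 0 at t = 3.6 s; triangle areas 10.8 + 4.8 = 15.6 cm
6–7 s: v = 0 at t = 94/15 s; triangle areas 8/15 + 121/30 = 137/30 cm
7–12 s: |½(-11 + -2)(5)| = 32.5 cm
12–13 s: |½(-2 + -9)(1)| = 5.5 cm
Total distance = 349/6 cm

349/6 cm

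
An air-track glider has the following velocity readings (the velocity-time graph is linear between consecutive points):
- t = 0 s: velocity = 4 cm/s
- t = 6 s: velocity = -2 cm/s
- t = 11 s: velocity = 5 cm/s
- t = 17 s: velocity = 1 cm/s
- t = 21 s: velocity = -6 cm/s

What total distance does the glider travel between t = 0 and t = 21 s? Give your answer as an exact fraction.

Total distance travelled is ∫|v| dt — sum the magnitudes of each area piece.
0–6 s: v = 0 at t = 4 s; triangle areas 8 + 2 = 10 cm
6–11 s: v = 0 at t = 52/7 s; triangle areas 10/7 + 125/14 = 145/14 cm
11–17 s: |½(5 + 1)(6)| = 18 cm
17–21 s: v = 0 at t = 123/7 s; triangle areas 2/7 + 72/7 = 74/7 cm
Total distance = 685/14 cm

685/14 cm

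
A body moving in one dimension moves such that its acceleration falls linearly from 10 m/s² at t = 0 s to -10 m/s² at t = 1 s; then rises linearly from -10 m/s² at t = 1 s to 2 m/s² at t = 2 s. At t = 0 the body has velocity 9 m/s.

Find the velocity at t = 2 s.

Δv equals the area under the a-t graph; then v = v₀ + Δv.
0–1 s: ½(10 + -10)(1) = 0 m/s
1–2 s: ½(-10 + 2)(1) = -4 m/s
Δv = -4 m/s, so v(2) = 9 + (-4) = 5 m/s.

5 m/s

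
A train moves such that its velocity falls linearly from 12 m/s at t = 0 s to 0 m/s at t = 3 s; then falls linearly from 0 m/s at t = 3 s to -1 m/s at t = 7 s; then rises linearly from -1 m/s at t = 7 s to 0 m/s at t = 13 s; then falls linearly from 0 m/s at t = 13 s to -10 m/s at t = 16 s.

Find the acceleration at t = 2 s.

Acceleration is the slope of the v-t graph on 0–3 s: (0 − 12)/(3 − 0) = -4 m/s².

-4 m/s²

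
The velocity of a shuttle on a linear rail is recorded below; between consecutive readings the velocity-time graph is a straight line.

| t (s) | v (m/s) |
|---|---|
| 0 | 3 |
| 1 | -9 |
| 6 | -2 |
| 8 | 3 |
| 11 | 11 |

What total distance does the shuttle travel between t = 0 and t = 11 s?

54.85 m

Distance (not displacement) is the total path length: add the absolute areas under v-t.
0–1 s: v = 0 at t = 0.25 s; triangle areas 0.375 + 3.375 = 3.75 m
1–6 s: |½(-9 + -2)(5)| = 27.5 m
6–8 s: v = 0 at t = 6.8 s; triangle areas 0.8 + 1.8 = 2.6 m
8–11 s: |½(3 + 11)(3)| = 21 m
Total distance = 54.85 m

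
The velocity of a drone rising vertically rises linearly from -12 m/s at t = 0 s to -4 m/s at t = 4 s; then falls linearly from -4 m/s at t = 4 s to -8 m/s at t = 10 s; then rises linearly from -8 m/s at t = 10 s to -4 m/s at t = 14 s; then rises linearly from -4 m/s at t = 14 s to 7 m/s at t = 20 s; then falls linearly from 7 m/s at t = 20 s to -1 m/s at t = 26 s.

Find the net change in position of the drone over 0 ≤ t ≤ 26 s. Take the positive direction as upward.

Net displacement equals the area under the velocity-time graph (areas below the axis count negative).
0–4 s: ½(-12 + -4)(4) = -32 m
4–10 s: ½(-4 + -8)(6) = -36 m
10–14 s: ½(-8 + -4)(4) = -24 m
14–20 s: ½(-4 + 7)(6) = 9 m
20–26 s: ½(7 + -1)(6) = 18 m
Net displacement = -65 m

-65 m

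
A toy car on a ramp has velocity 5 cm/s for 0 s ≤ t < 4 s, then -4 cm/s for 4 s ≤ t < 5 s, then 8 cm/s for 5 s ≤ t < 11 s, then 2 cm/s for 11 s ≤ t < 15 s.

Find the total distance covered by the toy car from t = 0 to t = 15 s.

Distance (not displacement) is the total path length: add the absolute areas under v-t.
0–4 s: |5| × 4 = 20 cm
4–5 s: |-4| × 1 = 4 cm
5–11 s: |8| × 6 = 48 cm
11–15 s: |2| × 4 = 8 cm
Total distance = 80 cm

80 cm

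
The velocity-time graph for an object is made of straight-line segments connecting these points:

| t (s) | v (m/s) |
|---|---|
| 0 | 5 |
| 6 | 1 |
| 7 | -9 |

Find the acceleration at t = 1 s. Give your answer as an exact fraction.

-2/3 m/s²

Acceleration is the slope of the v-t graph on 0–6 s: (1 − 5)/(6 − 0) = -2/3 m/s².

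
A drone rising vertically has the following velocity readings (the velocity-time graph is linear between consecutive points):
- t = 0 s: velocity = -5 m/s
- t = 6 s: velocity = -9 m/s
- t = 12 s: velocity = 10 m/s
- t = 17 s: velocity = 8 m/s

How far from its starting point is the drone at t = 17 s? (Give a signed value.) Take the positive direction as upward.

Net displacement equals the area under the velocity-time graph (areas below the axis count negative).
0–6 s: ½(-5 + -9)(6) = -42 m
6–12 s: ½(-9 + 10)(6) = 3 m
12–17 s: ½(10 + 8)(5) = 45 m
Net displacement = 6 m

6 m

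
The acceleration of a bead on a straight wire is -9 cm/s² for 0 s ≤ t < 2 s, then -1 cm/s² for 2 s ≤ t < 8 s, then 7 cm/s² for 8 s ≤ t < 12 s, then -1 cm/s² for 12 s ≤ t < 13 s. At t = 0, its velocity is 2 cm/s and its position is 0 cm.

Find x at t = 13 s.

On each constant-a segment, Δv = aΔt and Δx = v₀Δt + ½aΔt²; chain segment to segment.
0–2 s: v starts 2 cm/s; Δx = 2·2 + ½·-9·2² = -14 cm; v ends -16 cm/s.
2–8 s: v starts -16 cm/s; Δx = -16·6 + ½·-1·6² = -114 cm; v ends -22 cm/s.
8–12 s: v starts -22 cm/s; Δx = -22·4 + ½·7·4² = -32 cm; v ends 6 cm/s.
12–13 s: v starts 6 cm/s; Δx = 6·1 + ½·-1·1² = 5.5 cm; v ends 5 cm/s.
x(13) = 0 + Σ Δx = -154.5 cm.

-154.5 cm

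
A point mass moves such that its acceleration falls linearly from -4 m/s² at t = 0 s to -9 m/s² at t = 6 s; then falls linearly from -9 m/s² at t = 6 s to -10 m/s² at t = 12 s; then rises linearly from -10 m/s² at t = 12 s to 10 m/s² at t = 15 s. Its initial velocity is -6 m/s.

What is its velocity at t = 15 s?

Δv equals the area under the a-t graph; then v = v₀ + Δv.
0–6 s: ½(-4 + -9)(6) = -39 m/s
6–12 s: ½(-9 + -10)(6) = -57 m/s
12–15 s: ½(-10 + 10)(3) = 0 m/s
Δv = -96 m/s, so v(15) = -6 + (-96) = -102 m/s.

-102 m/s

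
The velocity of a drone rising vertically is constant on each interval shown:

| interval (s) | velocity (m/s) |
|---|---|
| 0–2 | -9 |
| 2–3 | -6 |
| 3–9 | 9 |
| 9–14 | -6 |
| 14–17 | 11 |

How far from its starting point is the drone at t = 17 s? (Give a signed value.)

33 m

Displacement is the signed area under the v-t curve.
0–2 s: -9 × 2 = -18 m
2–3 s: -6 × 1 = -6 m
3–9 s: 9 × 6 = 54 m
9–14 s: -6 × 5 = -30 m
14–17 s: 11 × 3 = 33 m
Net displacement = 33 m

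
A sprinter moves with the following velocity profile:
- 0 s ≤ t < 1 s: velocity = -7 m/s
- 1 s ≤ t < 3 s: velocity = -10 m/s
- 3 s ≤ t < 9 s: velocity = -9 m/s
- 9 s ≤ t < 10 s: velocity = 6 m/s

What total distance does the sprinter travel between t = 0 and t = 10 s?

87 m

Total distance travelled is ∫|v| dt — sum the magnitudes of each area piece.
0–1 s: |-7| × 1 = 7 m
1–3 s: |-10| × 2 = 20 m
3–9 s: |-9| × 6 = 54 m
9–10 s: |6| × 1 = 6 m
Total distance = 87 m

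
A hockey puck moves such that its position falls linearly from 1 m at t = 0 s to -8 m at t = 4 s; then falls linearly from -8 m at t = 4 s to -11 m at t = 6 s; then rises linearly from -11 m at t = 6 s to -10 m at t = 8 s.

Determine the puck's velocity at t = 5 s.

-1.5 m/s

Velocity is the slope of the x-t graph on 4–6 s: (-11 − -8)/(6 − 4) = -1.5 m/s.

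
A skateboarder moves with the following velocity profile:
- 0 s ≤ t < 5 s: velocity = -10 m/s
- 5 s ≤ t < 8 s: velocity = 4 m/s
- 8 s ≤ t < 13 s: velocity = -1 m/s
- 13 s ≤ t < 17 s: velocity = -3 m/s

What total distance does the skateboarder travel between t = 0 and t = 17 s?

Distance (not displacement) is the total path length: add the absolute areas under v-t.
0–5 s: |-10| × 5 = 50 m
5–8 s: |4| × 3 = 12 m
8–13 s: |-1| × 5 = 5 m
13–17 s: |-3| × 4 = 12 m
Total distance = 79 m

79 m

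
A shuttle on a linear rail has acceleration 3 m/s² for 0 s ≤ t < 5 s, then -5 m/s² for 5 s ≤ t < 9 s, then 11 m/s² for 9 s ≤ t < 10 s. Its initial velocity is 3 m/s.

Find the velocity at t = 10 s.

Δv equals the area under the a-t graph; then v = v₀ + Δv.
0–5 s: 3 × 5 = 15 m/s
5–9 s: -5 × 4 = -20 m/s
9–10 s: 11 × 1 = 11 m/s
Δv = 6 m/s, so v(10) = 3 + (6) = 9 m/s.

9 m/s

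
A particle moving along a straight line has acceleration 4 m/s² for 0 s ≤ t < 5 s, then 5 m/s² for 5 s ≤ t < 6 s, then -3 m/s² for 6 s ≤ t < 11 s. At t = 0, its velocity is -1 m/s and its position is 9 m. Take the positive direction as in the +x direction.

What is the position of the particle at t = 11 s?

158 m

On each constant-a segment, Δv = aΔt and Δx = v₀Δt + ½aΔt²; chain segment to segment.
0–5 s: v starts -1 m/s; Δx = -1·5 + ½·4·5² = 45 m; v ends 19 m/s.
5–6 s: v starts 19 m/s; Δx = 19·1 + ½·5·1² = 21.5 m; v ends 24 m/s.
6–11 s: v starts 24 m/s; Δx = 24·5 + ½·-3·5² = 82.5 m; v ends 9 m/s.
x(11) = 9 + Σ Δx = 158 m.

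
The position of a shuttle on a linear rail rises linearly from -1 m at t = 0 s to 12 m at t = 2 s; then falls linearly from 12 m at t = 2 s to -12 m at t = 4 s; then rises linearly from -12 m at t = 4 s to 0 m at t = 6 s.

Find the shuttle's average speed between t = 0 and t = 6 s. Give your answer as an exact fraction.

Average speed = (total path length)/(elapsed time); on a piecewise-linear x-t graph the path length is Σ|Δx|.
0–2 s: |Δx| = |12 − -1| = 13 m
2–4 s: |Δx| = |-12 − 12| = 24 m
4–6 s: |Δx| = |0 − -12| = 12 m
Total path = 49 m; average speed = 49/6 = 49/6 m/s.

49/6 m/s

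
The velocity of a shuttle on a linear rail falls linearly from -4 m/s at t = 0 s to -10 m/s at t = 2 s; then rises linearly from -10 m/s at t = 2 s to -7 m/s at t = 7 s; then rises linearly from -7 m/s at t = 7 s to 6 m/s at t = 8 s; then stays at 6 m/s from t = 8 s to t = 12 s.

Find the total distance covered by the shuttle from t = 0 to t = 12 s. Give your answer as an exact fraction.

Total distance travelled is ∫|v| dt — sum the magnitudes of each area piece.
0–2 s: |½(-4 + -10)(2)| = 14 m
2–7 s: |½(-10 + -7)(5)| = 42.5 m
7–8 s: v = 0 at t = 98/13 s; triangle areas 49/26 + 18/13 = 85/26 m
8–12 s: |6| × 4 = 24 m
Total distance = 1089/13 m

1089/13 m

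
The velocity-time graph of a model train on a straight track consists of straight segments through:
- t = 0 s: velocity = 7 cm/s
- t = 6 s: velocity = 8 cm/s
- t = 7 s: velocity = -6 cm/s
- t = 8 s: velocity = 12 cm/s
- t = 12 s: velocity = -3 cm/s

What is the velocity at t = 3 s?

7.5 cm/s

On 0–6 s the graph is linear from 7 to 8 cm/s: v(3) = 7 + (8 − 7)·(3 − 0)/(6 − 0) = 7.5 cm/s.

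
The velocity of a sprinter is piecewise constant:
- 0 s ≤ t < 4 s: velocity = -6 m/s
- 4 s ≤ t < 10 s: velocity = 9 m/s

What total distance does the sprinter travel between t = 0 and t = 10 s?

78 m

Distance (not displacement) is the total path length: add the absolute areas under v-t.
0–4 s: |-6| × 4 = 24 m
4–10 s: |9| × 6 = 54 m
Total distance = 78 m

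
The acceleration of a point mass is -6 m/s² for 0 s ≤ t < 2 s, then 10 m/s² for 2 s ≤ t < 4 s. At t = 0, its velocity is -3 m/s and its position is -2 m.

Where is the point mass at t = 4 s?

On each constant-a segment, Δv = aΔt and Δx = v₀Δt + ½aΔt²; chain segment to segment.
0–2 s: v starts -3 m/s; Δx = -3·2 + ½·-6·2² = -18 m; v ends -15 m/s.
2–4 s: v starts -15 m/s; Δx = -15·2 + ½·10·2² = -10 m; v ends 5 m/s.
x(4) = -2 + Σ Δx = -30 m.

-30 m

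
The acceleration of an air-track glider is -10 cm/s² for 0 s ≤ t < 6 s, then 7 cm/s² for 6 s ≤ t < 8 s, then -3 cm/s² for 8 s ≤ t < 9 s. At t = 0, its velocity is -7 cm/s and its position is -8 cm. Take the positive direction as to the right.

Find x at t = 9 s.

-404.5 cm

On each constant-a segment, Δv = aΔt and Δx = v₀Δt + ½aΔt²; chain segment to segment.
0–6 s: v starts -7 cm/s; Δx = -7·6 + ½·-10·6² = -222 cm; v ends -67 cm/s.
6–8 s: v starts -67 cm/s; Δx = -67·2 + ½·7·2² = -120 cm; v ends -53 cm/s.
8–9 s: v starts -53 cm/s; Δx = -53·1 + ½·-3·1² = -54.5 cm; v ends -56 cm/s.
x(9) = -8 + Σ Δx = -404.5 cm.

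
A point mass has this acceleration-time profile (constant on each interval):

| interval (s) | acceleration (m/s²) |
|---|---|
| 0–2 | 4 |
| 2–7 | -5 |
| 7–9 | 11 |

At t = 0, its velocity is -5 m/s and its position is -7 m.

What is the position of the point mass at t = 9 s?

-78.5 m

On each constant-a segment, Δv = aΔt and Δx = v₀Δt + ½aΔt²; chain segment to segment.
0–2 s: v starts -5 m/s; Δx = -5·2 + ½·4·2² = -2 m; v ends 3 m/s.
2–7 s: v starts 3 m/s; Δx = 3·5 + ½·-5·5² = -47.5 m; v ends -22 m/s.
7–9 s: v starts -22 m/s; Δx = -22·2 + ½·11·2² = -22 m; v ends 0 m/s.
x(9) = -7 + Σ Δx = -78.5 m.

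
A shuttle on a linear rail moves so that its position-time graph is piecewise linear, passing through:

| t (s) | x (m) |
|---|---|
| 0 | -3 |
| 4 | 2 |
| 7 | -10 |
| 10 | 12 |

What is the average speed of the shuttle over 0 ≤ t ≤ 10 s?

Average speed = (total path length)/(elapsed time); on a piecewise-linear x-t graph the path length is Σ|Δx|.
0–4 s: |Δx| = |2 − -3| = 5 m
4–7 s: |Δx| = |-10 − 2| = 12 m
7–10 s: |Δx| = |12 − -10| = 22 m
Total path = 39 m; average speed = 39/10 = 3.9 m/s.

3.9 m/s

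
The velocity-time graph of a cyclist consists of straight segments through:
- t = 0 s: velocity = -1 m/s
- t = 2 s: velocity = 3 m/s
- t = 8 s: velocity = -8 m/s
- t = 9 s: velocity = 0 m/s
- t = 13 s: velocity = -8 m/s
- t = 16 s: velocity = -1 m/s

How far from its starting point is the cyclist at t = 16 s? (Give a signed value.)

Net displacement equals the area under the velocity-time graph (areas below the axis count negative).
0–2 s: ½(-1 + 3)(2) = 2 m
2–8 s: ½(3 + -8)(6) = -15 m
8–9 s: ½(-8 + 0)(1) = -4 m
9–13 s: ½(0 + -8)(4) = -16 m
13–16 s: ½(-8 + -1)(3) = -13.5 m
Net displacement = -46.5 m

-46.5 m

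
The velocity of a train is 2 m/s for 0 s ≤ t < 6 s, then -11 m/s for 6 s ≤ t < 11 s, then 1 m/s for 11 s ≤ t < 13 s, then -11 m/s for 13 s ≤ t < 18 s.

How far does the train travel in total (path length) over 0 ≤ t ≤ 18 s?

124 m

Total distance travelled is ∫|v| dt — sum the magnitudes of each area piece.
0–6 s: |2| × 6 = 12 m
6–11 s: |-11| × 5 = 55 m
11–13 s: |1| × 2 = 2 m
13–18 s: |-11| × 5 = 55 m
Total distance = 124 m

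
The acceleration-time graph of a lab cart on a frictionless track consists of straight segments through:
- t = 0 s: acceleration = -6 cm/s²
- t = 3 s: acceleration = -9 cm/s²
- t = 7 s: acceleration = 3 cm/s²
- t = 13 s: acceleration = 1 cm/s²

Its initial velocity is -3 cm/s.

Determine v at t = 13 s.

-25.5 cm/s

Δv equals the area under the a-t graph; then v = v₀ + Δv.
0–3 s: ½(-6 + -9)(3) = -22.5 cm/s
3–7 s: ½(-9 + 3)(4) = -12 cm/s
7–13 s: ½(3 + 1)(6) = 12 cm/s
Δv = -22.5 cm/s, so v(13) = -3 + (-22.5) = -25.5 cm/s.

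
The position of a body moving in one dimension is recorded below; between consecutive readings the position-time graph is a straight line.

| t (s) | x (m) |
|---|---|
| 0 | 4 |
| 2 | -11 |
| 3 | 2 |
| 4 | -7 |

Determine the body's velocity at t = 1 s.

Velocity is the slope of the x-t graph on 0–2 s: (-11 − 4)/(2 − 0) = -7.5 m/s.

-7.5 m/s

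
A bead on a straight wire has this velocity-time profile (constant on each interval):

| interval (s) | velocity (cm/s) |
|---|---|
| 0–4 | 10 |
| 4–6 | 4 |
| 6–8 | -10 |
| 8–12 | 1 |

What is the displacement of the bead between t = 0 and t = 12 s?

32 cm

Displacement is the signed area under the v-t curve.
0–4 s: 10 × 4 = 40 cm
4–6 s: 4 × 2 = 8 cm
6–8 s: -10 × 2 = -20 cm
8–12 s: 1 × 4 = 4 cm
Net displacement = 32 cm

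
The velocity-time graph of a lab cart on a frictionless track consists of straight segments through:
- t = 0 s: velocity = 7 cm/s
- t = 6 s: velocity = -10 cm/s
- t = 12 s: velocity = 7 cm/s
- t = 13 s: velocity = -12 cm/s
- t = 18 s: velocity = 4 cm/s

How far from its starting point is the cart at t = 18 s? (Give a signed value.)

-40.5 cm

Displacement is the signed area under the v-t curve.
0–6 s: ½(7 + -10)(6) = -9 cm
6–12 s: ½(-10 + 7)(6) = -9 cm
12–13 s: ½(7 + -12)(1) = -2.5 cm
13–18 s: ½(-12 + 4)(5) = -20 cm
Net displacement = -40.5 cm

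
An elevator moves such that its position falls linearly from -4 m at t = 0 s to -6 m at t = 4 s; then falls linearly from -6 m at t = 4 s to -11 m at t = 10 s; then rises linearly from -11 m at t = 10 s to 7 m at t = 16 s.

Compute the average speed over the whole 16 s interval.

1.5625 m/s

Average speed = (total path length)/(elapsed time); on a piecewise-linear x-t graph the path length is Σ|Δx|.
0–4 s: |Δx| = |-6 − -4| = 2 m
4–10 s: |Δx| = |-11 − -6| = 5 m
10–16 s: |Δx| = |7 − -11| = 18 m
Total path = 25 m; average speed = 25/16 = 1.5625 m/s.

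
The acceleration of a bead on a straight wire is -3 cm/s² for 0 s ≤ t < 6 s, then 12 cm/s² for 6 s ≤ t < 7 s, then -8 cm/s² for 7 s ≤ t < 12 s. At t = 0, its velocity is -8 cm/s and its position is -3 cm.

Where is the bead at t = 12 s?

On each constant-a segment, Δv = aΔt and Δx = v₀Δt + ½aΔt²; chain segment to segment.
0–6 s: v starts -8 cm/s; Δx = -8·6 + ½·-3·6² = -102 cm; v ends -26 cm/s.
6–7 s: v starts -26 cm/s; Δx = -26·1 + ½·12·1² = -20 cm; v ends -14 cm/s.
7–12 s: v starts -14 cm/s; Δx = -14·5 + ½·-8·5² = -170 cm; v ends -54 cm/s.
x(12) = -3 + Σ Δx = -295 cm.

-295 cm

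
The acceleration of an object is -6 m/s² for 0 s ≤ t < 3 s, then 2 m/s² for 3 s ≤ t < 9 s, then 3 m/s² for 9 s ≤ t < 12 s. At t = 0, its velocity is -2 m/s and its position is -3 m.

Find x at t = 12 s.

On each constant-a segment, Δv = aΔt and Δx = v₀Δt + ½aΔt²; chain segment to segment.
0–3 s: v starts -2 m/s; Δx = -2·3 + ½·-6·3² = -33 m; v ends -20 m/s.
3–9 s: v starts -20 m/s; Δx = -20·6 + ½·2·6² = -84 m; v ends -8 m/s.
9–12 s: v starts -8 m/s; Δx = -8·3 + ½·3·3² = -10.5 m; v ends 1 m/s.
x(12) = -3 + Σ Δx = -130.5 m.

-130.5 m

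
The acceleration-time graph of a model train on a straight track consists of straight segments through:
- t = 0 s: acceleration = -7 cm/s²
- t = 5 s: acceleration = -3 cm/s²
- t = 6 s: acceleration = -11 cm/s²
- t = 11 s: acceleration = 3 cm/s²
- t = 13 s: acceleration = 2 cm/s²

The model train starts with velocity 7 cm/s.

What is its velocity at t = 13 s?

Δv equals the area under the a-t graph; then v = v₀ + Δv.
0–5 s: ½(-7 + -3)(5) = -25 cm/s
5–6 s: ½(-3 + -11)(1) = -7 cm/s
6–11 s: ½(-11 + 3)(5) = -20 cm/s
11–13 s: ½(3 + 2)(2) = 5 cm/s
Δv = -47 cm/s, so v(13) = 7 + (-47) = -40 cm/s.

-40 cm/s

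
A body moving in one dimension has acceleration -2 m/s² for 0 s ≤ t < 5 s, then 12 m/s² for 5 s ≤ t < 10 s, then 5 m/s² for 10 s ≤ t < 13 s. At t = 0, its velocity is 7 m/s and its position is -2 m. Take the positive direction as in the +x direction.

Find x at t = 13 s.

On each constant-a segment, Δv = aΔt and Δx = v₀Δt + ½aΔt²; chain segment to segment.
0–5 s: v starts 7 m/s; Δx = 7·5 + ½·-2·5² = 10 m; v ends -3 m/s.
5–10 s: v starts -3 m/s; Δx = -3·5 + ½·12·5² = 135 m; v ends 57 m/s.
10–13 s: v starts 57 m/s; Δx = 57·3 + ½·5·3² = 193.5 m; v ends 72 m/s.
x(13) = -2 + Σ Δx = 336.5 m.

336.5 m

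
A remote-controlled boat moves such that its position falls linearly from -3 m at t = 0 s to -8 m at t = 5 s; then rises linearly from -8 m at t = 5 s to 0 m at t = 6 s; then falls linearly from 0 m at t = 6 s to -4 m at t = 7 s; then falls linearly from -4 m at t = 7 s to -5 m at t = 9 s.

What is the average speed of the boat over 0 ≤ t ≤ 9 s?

2 m/s

Average speed = (total path length)/(elapsed time); on a piecewise-linear x-t graph the path length is Σ|Δx|.
0–5 s: |Δx| = |-8 − -3| = 5 m
5–6 s: |Δx| = |0 − -8| = 8 m
6–7 s: |Δx| = |-4 − 0| = 4 m
7–9 s: |Δx| = |-5 − -4| = 1 m
Total path = 18 m; average speed = 18/9 = 2 m/s.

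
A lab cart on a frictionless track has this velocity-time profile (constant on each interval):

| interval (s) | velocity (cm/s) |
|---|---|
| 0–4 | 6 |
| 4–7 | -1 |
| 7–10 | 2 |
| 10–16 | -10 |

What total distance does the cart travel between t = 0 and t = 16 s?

93 cm

Total distance travelled is ∫|v| dt — sum the magnitudes of each area piece.
0–4 s: |6| × 4 = 24 cm
4–7 s: |-1| × 3 = 3 cm
7–10 s: |2| × 3 = 6 cm
10–16 s: |-10| × 6 = 60 cm
Total distance = 93 cm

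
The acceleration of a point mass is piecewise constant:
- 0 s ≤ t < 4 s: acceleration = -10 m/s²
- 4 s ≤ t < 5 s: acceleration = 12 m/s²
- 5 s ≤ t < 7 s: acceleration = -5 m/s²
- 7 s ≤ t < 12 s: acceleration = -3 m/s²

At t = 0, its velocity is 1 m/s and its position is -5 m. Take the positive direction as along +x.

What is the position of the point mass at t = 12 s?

On each constant-a segment, Δv = aΔt and Δx = v₀Δt + ½aΔt²; chain segment to segment.
0–4 s: v starts 1 m/s; Δx = 1·4 + ½·-10·4² = -76 m; v ends -39 m/s.
4–5 s: v starts -39 m/s; Δx = -39·1 + ½·12·1² = -33 m; v ends -27 m/s.
5–7 s: v starts -27 m/s; Δx = -27·2 + ½·-5·2² = -64 m; v ends -37 m/s.
7–12 s: v starts -37 m/s; Δx = -37·5 + ½·-3·5² = -222.5 m; v ends -52 m/s.
x(12) = -5 + Σ Δx = -400.5 m.

-400.5 m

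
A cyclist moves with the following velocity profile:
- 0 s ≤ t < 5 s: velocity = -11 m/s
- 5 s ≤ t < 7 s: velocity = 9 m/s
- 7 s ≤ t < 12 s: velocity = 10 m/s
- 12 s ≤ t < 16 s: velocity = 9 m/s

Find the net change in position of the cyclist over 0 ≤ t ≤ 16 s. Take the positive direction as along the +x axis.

49 m

Net displacement equals the area under the velocity-time graph (areas below the axis count negative).
0–5 s: -11 × 5 = -55 m
5–7 s: 9 × 2 = 18 m
7–12 s: 10 × 5 = 50 m
12–16 s: 9 × 4 = 36 m
Net displacement = 49 m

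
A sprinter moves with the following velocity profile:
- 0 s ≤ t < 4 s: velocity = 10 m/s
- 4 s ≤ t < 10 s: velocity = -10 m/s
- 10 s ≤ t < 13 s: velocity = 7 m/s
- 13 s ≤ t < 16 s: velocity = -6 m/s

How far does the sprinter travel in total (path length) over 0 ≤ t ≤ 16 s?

Distance (not displacement) is the total path length: add the absolute areas under v-t.
0–4 s: |10| × 4 = 40 m
4–10 s: |-10| × 6 = 60 m
10–13 s: |7| × 3 = 21 m
13–16 s: |-6| × 3 = 18 m
Total distance = 139 m

139 m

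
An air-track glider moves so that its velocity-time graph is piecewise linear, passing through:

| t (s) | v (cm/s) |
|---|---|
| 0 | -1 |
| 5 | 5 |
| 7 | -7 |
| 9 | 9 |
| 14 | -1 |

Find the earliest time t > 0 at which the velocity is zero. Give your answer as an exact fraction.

v changes sign on 0–5 s (from -1 to 5); the graph is linear there, so v = 0 at t = 0 + (1)·(5 − 0)/(5 − -1) = 5/6 s.

t = 5/6 s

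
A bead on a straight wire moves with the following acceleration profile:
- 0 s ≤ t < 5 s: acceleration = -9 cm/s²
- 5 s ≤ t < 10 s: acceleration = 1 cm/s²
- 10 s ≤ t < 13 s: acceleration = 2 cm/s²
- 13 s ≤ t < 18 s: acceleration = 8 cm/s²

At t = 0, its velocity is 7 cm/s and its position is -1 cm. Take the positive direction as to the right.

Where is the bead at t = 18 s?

On each constant-a segment, Δv = aΔt and Δx = v₀Δt + ½aΔt²; chain segment to segment.
0–5 s: v starts 7 cm/s; Δx = 7·5 + ½·-9·5² = -77.5 cm; v ends -38 cm/s.
5–10 s: v starts -38 cm/s; Δx = -38·5 + ½·1·5² = -177.5 cm; v ends -33 cm/s.
10–13 s: v starts -33 cm/s; Δx = -33·3 + ½·2·3² = -90 cm; v ends -27 cm/s.
13–18 s: v starts -27 cm/s; Δx = -27·5 + ½·8·5² = -35 cm; v ends 13 cm/s.
x(18) = -1 + Σ Δx = -381 cm.

-381 cm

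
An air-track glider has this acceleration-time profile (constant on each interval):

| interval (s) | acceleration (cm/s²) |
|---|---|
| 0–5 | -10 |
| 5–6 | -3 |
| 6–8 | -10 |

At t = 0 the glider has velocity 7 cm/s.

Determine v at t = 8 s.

Δv equals the area under the a-t graph; then v = v₀ + Δv.
0–5 s: -10 × 5 = -50 cm/s
5–6 s: -3 × 1 = -3 cm/s
6–8 s: -10 × 2 = -20 cm/s
Δv = -73 cm/s, so v(8) = 7 + (-73) = -66 cm/s.

-66 cm/s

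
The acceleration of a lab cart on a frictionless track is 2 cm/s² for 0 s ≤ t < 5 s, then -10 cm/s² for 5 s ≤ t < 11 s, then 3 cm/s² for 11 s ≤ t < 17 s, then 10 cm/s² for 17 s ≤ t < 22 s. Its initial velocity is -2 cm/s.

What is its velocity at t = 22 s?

16 cm/s

Δv equals the area under the a-t graph; then v = v₀ + Δv.
0–5 s: 2 × 5 = 10 cm/s
5–11 s: -10 × 6 = -60 cm/s
11–17 s: 3 × 6 = 18 cm/s
17–22 s: 10 × 5 = 50 cm/s
Δv = 18 cm/s, so v(22) = -2 + (18) = 16 cm/s.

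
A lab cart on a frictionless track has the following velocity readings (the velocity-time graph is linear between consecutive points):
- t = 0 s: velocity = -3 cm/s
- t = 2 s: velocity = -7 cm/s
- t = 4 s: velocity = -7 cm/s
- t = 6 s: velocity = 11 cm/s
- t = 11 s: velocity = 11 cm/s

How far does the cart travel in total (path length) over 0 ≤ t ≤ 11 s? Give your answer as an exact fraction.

Total distance travelled is ∫|v| dt — sum the magnitudes of each area piece.
0–2 s: |½(-3 + -7)(2)| = 10 cm
2–4 s: |-7| × 2 = 14 cm
4–6 s: v = 0 at t = 43/9 s; triangle areas 49/18 + 121/18 = 85/9 cm
6–11 s: |11| × 5 = 55 cm
Total distance = 796/9 cm

796/9 cm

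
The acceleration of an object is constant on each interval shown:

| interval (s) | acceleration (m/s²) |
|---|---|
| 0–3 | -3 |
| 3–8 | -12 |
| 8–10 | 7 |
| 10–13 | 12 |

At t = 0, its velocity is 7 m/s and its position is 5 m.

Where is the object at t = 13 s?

On each constant-a segment, Δv = aΔt and Δx = v₀Δt + ½aΔt²; chain segment to segment.
0–3 s: v starts 7 m/s; Δx = 7·3 + ½·-3·3² = 7.5 m; v ends -2 m/s.
3–8 s: v starts -2 m/s; Δx = -2·5 + ½·-12·5² = -160 m; v ends -62 m/s.
8–10 s: v starts -62 m/s; Δx = -62·2 + ½·7·2² = -110 m; v ends -48 m/s.
10–13 s: v starts -48 m/s; Δx = -48·3 + ½·12·3² = -90 m; v ends -12 m/s.
x(13) = 5 + Σ Δx = -347.5 m.

-347.5 m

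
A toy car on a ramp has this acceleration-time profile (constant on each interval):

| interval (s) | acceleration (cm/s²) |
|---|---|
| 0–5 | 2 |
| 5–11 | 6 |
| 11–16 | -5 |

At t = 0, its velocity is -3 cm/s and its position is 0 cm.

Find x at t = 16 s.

On each constant-a segment, Δv = aΔt and Δx = v₀Δt + ½aΔt²; chain segment to segment.
0–5 s: v starts -3 cm/s; Δx = -3·5 + ½·2·5² = 10 cm; v ends 7 cm/s.
5–11 s: v starts 7 cm/s; Δx = 7·6 + ½·6·6² = 150 cm; v ends 43 cm/s.
11–16 s: v starts 43 cm/s; Δx = 43·5 + ½·-5·5² = 152.5 cm; v ends 18 cm/s.
x(16) = 0 + Σ Δx = 312.5 cm.

312.5 cm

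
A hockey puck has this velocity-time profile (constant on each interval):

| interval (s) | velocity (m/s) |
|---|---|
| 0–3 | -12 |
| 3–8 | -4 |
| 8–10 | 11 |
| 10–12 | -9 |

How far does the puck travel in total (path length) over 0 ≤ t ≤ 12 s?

Total distance travelled is ∫|v| dt — sum the magnitudes of each area piece.
0–3 s: |-12| × 3 = 36 m
3–8 s: |-4| × 5 = 20 m
8–10 s: |11| × 2 = 22 m
10–12 s: |-9| × 2 = 18 m
Total distance = 96 m

96 m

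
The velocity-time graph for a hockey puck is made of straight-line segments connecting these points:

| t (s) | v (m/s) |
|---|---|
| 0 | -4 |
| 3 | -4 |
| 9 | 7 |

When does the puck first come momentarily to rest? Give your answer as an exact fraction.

v changes sign on 3–9 s (from -4 to 7); the graph is linear there, so v = 0 at t = 3 + (4)·(9 − 3)/(7 − -4) = 57/11 s.

t = 57/11 s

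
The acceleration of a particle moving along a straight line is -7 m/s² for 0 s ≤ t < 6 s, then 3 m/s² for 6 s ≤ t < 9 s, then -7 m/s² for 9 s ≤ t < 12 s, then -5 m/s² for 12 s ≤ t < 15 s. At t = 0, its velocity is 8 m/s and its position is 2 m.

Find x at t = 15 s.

On each constant-a segment, Δv = aΔt and Δx = v₀Δt + ½aΔt²; chain segment to segment.
0–6 s: v starts 8 m/s; Δx = 8·6 + ½·-7·6² = -78 m; v ends -34 m/s.
6–9 s: v starts -34 m/s; Δx = -34·3 + ½·3·3² = -88.5 m; v ends -25 m/s.
9–12 s: v starts -25 m/s; Δx = -25·3 + ½·-7·3² = -106.5 m; v ends -46 m/s.
12–15 s: v starts -46 m/s; Δx = -46·3 + ½·-5·3² = -160.5 m; v ends -61 m/s.
x(15) = 2 + Σ Δx = -431.5 m.

-431.5 m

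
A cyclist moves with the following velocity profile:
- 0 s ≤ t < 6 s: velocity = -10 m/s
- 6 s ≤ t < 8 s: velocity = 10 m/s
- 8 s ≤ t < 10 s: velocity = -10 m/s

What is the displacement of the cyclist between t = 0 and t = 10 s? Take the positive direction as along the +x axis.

-60 m

Displacement is the signed area under the v-t curve.
0–6 s: -10 × 6 = -60 m
6–8 s: 10 × 2 = 20 m
8–10 s: -10 × 2 = -20 m
Net displacement = -60 m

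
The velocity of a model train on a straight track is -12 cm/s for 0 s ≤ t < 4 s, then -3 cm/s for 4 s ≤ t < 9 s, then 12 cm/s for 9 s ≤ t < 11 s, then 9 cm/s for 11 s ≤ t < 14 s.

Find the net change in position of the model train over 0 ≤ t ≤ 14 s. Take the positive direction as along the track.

Displacement is the signed area under the v-t curve.
0–4 s: -12 × 4 = -48 cm
4–9 s: -3 × 5 = -15 cm
9–11 s: 12 × 2 = 24 cm
11–14 s: 9 × 3 = 27 cm
Net displacement = -12 cm

-12 cm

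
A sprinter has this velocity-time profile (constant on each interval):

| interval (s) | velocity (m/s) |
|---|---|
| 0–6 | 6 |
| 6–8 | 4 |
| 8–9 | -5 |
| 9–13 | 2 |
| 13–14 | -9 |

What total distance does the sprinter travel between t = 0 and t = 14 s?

Distance (not displacement) is the total path length: add the absolute areas under v-t.
0–6 s: |6| × 6 = 36 m
6–8 s: |4| × 2 = 8 m
8–9 s: |-5| × 1 = 5 m
9–13 s: |2| × 4 = 8 m
13–14 s: |-9| × 1 = 9 m
Total distance = 66 m

66 m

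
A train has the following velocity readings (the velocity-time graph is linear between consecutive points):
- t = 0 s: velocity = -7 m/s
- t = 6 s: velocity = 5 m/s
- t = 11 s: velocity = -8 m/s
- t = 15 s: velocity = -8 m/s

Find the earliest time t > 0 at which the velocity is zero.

v changes sign on 0–6 s (from -7 to 5); the graph is linear there, so v = 0 at t = 0 + (7)·(6 − 0)/(5 − -7) = 3.5 s.

t = 3.5 s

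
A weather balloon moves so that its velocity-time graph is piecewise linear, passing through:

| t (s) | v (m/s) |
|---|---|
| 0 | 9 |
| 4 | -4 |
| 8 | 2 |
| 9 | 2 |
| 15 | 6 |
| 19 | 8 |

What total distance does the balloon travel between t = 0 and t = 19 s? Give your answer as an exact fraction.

Total distance travelled is ∫|v| dt — sum the magnitudes of each area piece.
0–4 s: v = 0 at t = 36/13 s; triangle areas 162/13 + 32/13 = 194/13 m
4–8 s: v = 0 at t = 20/3 s; triangle areas 16/3 + 4/3 = 20/3 m
8–9 s: |2| × 1 = 2 m
9–15 s: |½(2 + 6)(6)| = 24 m
15–19 s: |½(6 + 8)(4)| = 28 m
Total distance = 2948/39 m

2948/39 m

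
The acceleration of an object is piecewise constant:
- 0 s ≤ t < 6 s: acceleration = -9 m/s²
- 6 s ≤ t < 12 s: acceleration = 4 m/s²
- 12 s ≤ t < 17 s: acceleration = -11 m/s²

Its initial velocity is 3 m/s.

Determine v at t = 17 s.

Δv equals the area under the a-t graph; then v = v₀ + Δv.
0–6 s: -9 × 6 = -54 m/s
6–12 s: 4 × 6 = 24 m/s
12–17 s: -11 × 5 = -55 m/s
Δv = -85 m/s, so v(17) = 3 + (-85) = -82 m/s.

-82 m/s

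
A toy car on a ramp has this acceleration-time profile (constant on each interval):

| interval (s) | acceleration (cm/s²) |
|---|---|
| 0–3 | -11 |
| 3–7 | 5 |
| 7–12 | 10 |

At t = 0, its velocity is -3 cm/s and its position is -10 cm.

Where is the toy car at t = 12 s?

-127.5 cm

On each constant-a segment, Δv = aΔt and Δx = v₀Δt + ½aΔt²; chain segment to segment.
0–3 s: v starts -3 cm/s; Δx = -3·3 + ½·-11·3² = -58.5 cm; v ends -36 cm/s.
3–7 s: v starts -36 cm/s; Δx = -36·4 + ½·5·4² = -104 cm; v ends -16 cm/s.
7–12 s: v starts -16 cm/s; Δx = -16·5 + ½·10·5² = 45 cm; v ends 34 cm/s.
x(12) = -10 + Σ Δx = -127.5 cm.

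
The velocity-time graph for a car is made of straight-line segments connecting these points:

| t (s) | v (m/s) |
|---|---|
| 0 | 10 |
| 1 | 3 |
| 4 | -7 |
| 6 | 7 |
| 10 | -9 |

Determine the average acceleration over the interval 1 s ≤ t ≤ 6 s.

Average acceleration = Δv/Δt = (7 − 3)/(6 − 1) = 0.8 m/s².

0.8 m/s²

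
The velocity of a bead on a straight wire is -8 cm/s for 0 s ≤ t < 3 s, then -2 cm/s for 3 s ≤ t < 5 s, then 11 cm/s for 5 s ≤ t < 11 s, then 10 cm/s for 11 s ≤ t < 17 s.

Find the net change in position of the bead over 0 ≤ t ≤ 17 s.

Displacement is the signed area under the v-t curve.
0–3 s: -8 × 3 = -24 cm
3–5 s: -2 × 2 = -4 cm
5–11 s: 11 × 6 = 66 cm
11–17 s: 10 × 6 = 60 cm
Net displacement = 98 cm

98 cm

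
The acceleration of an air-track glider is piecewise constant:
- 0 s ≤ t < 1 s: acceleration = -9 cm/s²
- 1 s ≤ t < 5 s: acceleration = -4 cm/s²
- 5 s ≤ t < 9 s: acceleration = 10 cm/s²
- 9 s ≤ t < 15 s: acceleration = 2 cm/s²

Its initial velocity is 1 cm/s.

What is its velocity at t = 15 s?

Δv equals the area under the a-t graph; then v = v₀ + Δv.
0–1 s: -9 × 1 = -9 cm/s
1–5 s: -4 × 4 = -16 cm/s
5–9 s: 10 × 4 = 40 cm/s
9–15 s: 2 × 6 = 12 cm/s
Δv = 27 cm/s, so v(15) = 1 + (27) = 28 cm/s.

28 cm/s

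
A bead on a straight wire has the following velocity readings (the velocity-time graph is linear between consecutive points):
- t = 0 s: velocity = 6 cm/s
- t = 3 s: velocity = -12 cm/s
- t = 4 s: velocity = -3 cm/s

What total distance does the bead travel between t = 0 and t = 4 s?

22.5 cm

Distance (not displacement) is the total path length: add the absolute areas under v-t.
0–3 s: v = 0 at t = 1 s; triangle areas 3 + 12 = 15 cm
3–4 s: |½(-12 + -3)(1)| = 7.5 cm
Total distance = 22.5 cm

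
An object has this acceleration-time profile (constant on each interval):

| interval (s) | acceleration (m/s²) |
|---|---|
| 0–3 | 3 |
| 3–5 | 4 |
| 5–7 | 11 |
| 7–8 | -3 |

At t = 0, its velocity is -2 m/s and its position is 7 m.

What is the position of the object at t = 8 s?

124 m

On each constant-a segment, Δv = aΔt and Δx = v₀Δt + ½aΔt²; chain segment to segment.
0–3 s: v starts -2 m/s; Δx = -2·3 + ½·3·3² = 7.5 m; v ends 7 m/s.
3–5 s: v starts 7 m/s; Δx = 7·2 + ½·4·2² = 22 m; v ends 15 m/s.
5–7 s: v starts 15 m/s; Δx = 15·2 + ½·11·2² = 52 m; v ends 37 m/s.
7–8 s: v starts 37 m/s; Δx = 37·1 + ½·-3·1² = 35.5 m; v ends 34 m/s.
x(8) = 7 + Σ Δx = 124 m.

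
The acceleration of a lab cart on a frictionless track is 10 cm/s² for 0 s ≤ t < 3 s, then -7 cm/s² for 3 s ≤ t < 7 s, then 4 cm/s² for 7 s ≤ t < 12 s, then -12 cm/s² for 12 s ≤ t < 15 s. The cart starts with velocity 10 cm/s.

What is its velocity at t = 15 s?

Δv equals the area under the a-t graph; then v = v₀ + Δv.
0–3 s: 10 × 3 = 30 cm/s
3–7 s: -7 × 4 = -28 cm/s
7–12 s: 4 × 5 = 20 cm/s
12–15 s: -12 × 3 = -36 cm/s
Δv = -14 cm/s, so v(15) = 10 + (-14) = -4 cm/s.

-4 cm/s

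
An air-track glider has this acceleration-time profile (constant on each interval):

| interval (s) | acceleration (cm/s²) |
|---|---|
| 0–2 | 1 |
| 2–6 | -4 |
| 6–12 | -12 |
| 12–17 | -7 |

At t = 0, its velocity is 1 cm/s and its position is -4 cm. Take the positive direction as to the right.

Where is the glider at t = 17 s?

On each constant-a segment, Δv = aΔt and Δx = v₀Δt + ½aΔt²; chain segment to segment.
0–2 s: v starts 1 cm/s; Δx = 1·2 + ½·1·2² = 4 cm; v ends 3 cm/s.
2–6 s: v starts 3 cm/s; Δx = 3·4 + ½·-4·4² = -20 cm; v ends -13 cm/s.
6–12 s: v starts -13 cm/s; Δx = -13·6 + ½·-12·6² = -294 cm; v ends -85 cm/s.
12–17 s: v starts -85 cm/s; Δx = -85·5 + ½·-7·5² = -512.5 cm; v ends -120 cm/s.
x(17) = -4 + Σ Δx = -826.5 cm.

-826.5 cm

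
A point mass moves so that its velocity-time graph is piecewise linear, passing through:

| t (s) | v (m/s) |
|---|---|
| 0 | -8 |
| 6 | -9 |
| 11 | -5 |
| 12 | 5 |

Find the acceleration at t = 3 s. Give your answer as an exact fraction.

Acceleration is the slope of the v-t graph on 0–6 s: (-9 − -8)/(6 − 0) = -1/6 m/s².

-1/6 m/s²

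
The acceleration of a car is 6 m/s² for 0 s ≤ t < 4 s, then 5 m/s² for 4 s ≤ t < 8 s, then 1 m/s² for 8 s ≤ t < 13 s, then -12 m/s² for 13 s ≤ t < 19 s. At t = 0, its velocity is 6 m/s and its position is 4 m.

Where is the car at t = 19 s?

612.5 m

On each constant-a segment, Δv = aΔt and Δx = v₀Δt + ½aΔt²; chain segment to segment.
0–4 s: v starts 6 m/s; Δx = 6·4 + ½·6·4² = 72 m; v ends 30 m/s.
4–8 s: v starts 30 m/s; Δx = 30·4 + ½·5·4² = 160 m; v ends 50 m/s.
8–13 s: v starts 50 m/s; Δx = 50·5 + ½·1·5² = 262.5 m; v ends 55 m/s.
13–19 s: v starts 55 m/s; Δx = 55·6 + ½·-12·6² = 114 m; v ends -17 m/s.
x(19) = 4 + Σ Δx = 612.5 m.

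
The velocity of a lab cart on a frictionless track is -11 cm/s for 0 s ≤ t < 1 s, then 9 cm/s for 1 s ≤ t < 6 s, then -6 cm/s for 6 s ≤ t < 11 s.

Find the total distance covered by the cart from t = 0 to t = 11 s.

Distance (not displacement) is the total path length: add the absolute areas under v-t.
0–1 s: |-11| × 1 = 11 cm
1–6 s: |9| × 5 = 45 cm
6–11 s: |-6| × 5 = 30 cm
Total distance = 86 cm

86 cm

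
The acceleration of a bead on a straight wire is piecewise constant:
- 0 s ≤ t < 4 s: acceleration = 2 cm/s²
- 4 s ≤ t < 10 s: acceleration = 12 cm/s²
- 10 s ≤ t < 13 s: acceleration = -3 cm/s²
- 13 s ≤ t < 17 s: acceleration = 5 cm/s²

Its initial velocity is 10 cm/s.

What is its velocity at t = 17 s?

Δv equals the area under the a-t graph; then v = v₀ + Δv.
0–4 s: 2 × 4 = 8 cm/s
4–10 s: 12 × 6 = 72 cm/s
10–13 s: -3 × 3 = -9 cm/s
13–17 s: 5 × 4 = 20 cm/s
Δv = 91 cm/s, so v(17) = 10 + (91) = 101 cm/s.

101 cm/s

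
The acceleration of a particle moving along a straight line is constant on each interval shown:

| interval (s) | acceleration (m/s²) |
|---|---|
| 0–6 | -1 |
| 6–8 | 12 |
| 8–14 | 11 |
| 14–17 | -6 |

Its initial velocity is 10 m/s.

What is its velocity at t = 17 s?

Δv equals the area under the a-t graph; then v = v₀ + Δv.
0–6 s: -1 × 6 = -6 m/s
6–8 s: 12 × 2 = 24 m/s
8–14 s: 11 × 6 = 66 m/s
14–17 s: -6 × 3 = -18 m/s
Δv = 66 m/s, so v(17) = 10 + (66) = 76 m/s.

76 m/s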